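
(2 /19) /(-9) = -2 /171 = -0.01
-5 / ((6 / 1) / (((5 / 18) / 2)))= -25 / 216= -0.12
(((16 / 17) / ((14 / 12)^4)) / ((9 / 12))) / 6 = 0.11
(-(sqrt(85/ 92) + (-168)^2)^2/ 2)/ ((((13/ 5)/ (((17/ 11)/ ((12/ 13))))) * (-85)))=(sqrt(1955) + 1298304)^2/ 558624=3017607.71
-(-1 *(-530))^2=-280900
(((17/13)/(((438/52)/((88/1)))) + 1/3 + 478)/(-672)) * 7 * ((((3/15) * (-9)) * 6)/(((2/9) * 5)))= 2909169/58400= 49.81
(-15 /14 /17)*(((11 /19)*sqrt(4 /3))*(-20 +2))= 990*sqrt(3) /2261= 0.76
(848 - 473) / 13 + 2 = 401 / 13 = 30.85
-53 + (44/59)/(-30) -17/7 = -343534/6195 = -55.45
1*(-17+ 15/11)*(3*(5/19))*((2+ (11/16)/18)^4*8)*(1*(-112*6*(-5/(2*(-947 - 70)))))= 2815.36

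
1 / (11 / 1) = 1 / 11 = 0.09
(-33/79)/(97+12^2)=-33/19039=-0.00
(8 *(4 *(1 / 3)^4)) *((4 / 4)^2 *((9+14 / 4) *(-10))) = -4000 / 81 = -49.38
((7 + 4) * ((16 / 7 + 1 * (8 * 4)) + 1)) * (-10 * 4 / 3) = -108680 / 21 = -5175.24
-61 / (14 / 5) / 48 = -305 / 672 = -0.45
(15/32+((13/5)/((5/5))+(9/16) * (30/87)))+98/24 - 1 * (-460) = 6505457/13920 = 467.35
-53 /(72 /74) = -1961 /36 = -54.47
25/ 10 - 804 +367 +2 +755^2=1139185/ 2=569592.50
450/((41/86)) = 38700/41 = 943.90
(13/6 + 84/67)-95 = -36815/402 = -91.58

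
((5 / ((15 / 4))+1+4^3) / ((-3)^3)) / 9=-199 / 729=-0.27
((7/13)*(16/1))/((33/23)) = 2576/429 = 6.00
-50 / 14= -25 / 7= -3.57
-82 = -82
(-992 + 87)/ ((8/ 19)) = -17195/ 8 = -2149.38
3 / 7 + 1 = 10 / 7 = 1.43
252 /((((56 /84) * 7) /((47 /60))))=42.30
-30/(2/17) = -255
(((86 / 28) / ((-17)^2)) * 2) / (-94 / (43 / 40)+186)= 1849 / 8573474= 0.00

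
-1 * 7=-7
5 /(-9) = -5 /9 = -0.56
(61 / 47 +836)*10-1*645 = 363215 / 47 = 7727.98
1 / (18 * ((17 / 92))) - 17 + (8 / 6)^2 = -761 / 51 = -14.92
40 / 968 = 5 / 121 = 0.04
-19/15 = -1.27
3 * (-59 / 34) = -177 / 34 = -5.21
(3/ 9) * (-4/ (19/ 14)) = -56/ 57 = -0.98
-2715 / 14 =-193.93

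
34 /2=17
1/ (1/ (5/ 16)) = 5/ 16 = 0.31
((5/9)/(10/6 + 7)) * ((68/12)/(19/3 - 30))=-85/5538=-0.02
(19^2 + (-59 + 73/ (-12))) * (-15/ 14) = -17755/ 56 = -317.05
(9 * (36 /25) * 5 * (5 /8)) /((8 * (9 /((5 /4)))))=45 /64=0.70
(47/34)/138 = 47/4692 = 0.01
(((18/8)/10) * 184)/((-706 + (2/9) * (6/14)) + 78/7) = -4347/72950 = -0.06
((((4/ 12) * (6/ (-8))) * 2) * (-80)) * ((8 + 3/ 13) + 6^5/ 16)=257000/ 13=19769.23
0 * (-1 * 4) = 0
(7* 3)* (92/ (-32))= -483/ 8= -60.38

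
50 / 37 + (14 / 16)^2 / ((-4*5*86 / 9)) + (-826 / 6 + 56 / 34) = -27974251687 / 207720960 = -134.67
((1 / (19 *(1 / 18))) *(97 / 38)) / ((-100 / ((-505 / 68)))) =88173 / 490960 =0.18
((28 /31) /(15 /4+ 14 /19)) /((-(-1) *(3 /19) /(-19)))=-768208 /31713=-24.22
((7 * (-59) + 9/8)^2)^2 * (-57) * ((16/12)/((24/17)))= -38073622367751875/24576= -1549219660146.15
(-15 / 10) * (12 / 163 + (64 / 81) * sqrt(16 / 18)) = -1.23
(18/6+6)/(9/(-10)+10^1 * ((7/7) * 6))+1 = 227/197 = 1.15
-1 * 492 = -492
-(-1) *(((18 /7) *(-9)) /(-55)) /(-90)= -9 /1925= -0.00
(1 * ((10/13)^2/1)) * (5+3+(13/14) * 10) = 12100/1183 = 10.23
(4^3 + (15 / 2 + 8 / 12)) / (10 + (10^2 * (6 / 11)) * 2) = 4763 / 7860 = 0.61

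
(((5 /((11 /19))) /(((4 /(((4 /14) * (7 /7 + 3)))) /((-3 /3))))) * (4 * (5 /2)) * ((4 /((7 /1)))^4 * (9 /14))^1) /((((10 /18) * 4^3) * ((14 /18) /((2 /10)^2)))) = -110808 /45294865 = -0.00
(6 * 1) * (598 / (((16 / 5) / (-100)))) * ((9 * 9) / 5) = -1816425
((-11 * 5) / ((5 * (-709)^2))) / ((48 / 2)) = -11 / 12064344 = -0.00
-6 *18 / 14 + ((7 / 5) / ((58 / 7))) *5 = -2789 / 406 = -6.87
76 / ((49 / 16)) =1216 / 49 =24.82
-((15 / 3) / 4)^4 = -625 / 256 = -2.44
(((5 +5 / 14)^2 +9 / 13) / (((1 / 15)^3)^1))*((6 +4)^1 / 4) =1263751875 / 5096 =247988.99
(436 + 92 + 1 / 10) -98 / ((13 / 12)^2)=751369 / 1690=444.60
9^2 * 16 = 1296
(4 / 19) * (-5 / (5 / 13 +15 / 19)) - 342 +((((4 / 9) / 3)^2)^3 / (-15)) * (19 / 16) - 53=-66719619654191 / 168527912715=-395.90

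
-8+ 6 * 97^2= 56446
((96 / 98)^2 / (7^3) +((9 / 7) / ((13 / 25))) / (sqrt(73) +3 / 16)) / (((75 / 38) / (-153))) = 1378181164896 / 4999461901525- 4465152 * sqrt(73) / 1699789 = -22.17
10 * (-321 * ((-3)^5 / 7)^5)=2719796436312030 / 16807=161825217844.47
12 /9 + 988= 2968 /3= 989.33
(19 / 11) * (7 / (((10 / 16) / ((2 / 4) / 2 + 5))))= 5586 / 55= 101.56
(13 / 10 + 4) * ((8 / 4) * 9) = 477 / 5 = 95.40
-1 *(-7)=7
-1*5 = -5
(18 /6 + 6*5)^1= 33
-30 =-30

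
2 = 2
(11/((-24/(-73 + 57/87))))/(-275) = -1049/8700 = -0.12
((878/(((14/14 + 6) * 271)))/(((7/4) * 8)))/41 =439/544439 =0.00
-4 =-4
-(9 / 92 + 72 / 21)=-2271 / 644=-3.53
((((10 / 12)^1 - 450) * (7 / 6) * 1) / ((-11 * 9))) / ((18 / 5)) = 8575 / 5832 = 1.47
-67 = -67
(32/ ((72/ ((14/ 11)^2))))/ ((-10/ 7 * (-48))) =343/ 32670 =0.01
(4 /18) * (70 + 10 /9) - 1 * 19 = -259 /81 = -3.20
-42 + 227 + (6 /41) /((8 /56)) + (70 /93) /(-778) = 275920544 /1483257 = 186.02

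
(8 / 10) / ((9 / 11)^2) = 484 / 405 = 1.20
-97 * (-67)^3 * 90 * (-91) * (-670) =160086550560300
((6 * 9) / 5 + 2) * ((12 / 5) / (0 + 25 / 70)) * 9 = 96768 / 125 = 774.14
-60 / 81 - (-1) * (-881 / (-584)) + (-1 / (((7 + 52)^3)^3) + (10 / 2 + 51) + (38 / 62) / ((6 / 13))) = 246008991762496806307651 / 4234541660125083422712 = 58.10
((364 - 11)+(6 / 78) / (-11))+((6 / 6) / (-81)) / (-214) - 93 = 644460929 / 2478762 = 259.99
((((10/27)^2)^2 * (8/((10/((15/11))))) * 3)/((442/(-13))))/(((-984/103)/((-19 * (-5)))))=24462500/1358186049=0.02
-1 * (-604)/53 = 604/53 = 11.40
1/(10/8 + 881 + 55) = 4/3749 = 0.00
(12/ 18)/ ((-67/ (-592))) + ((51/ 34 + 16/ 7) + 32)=117277/ 2814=41.68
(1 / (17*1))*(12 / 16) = 3 / 68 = 0.04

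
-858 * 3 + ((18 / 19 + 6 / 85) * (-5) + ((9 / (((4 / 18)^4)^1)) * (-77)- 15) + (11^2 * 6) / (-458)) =-339383067099 / 1183472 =-286768.99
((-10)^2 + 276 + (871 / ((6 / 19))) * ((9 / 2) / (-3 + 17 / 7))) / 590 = -36.18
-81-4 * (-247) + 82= 989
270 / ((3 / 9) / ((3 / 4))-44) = -1215 / 196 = -6.20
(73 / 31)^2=5.55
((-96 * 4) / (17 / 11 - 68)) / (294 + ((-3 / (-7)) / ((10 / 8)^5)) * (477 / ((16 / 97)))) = 15400000 / 1865865073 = 0.01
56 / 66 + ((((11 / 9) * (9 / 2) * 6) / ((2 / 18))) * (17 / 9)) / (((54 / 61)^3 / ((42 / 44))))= 297444721 / 384912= 772.76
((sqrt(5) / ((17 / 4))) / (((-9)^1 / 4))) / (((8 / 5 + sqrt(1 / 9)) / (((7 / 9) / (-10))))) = 56 * sqrt(5) / 13311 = 0.01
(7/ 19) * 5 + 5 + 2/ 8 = 539/ 76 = 7.09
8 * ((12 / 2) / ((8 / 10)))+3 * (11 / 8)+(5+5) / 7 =3671 / 56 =65.55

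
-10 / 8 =-5 / 4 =-1.25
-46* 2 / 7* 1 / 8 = -23 / 14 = -1.64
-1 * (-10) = 10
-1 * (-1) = 1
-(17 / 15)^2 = -289 / 225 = -1.28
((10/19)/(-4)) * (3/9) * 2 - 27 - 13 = -40.09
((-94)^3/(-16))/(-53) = -103823/106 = -979.46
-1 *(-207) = 207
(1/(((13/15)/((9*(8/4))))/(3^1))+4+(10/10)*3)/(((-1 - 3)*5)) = -3.47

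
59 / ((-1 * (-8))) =59 / 8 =7.38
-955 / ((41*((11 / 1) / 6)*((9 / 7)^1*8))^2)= -46795 / 29289744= -0.00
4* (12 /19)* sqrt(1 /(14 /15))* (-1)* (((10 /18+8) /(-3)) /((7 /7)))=88* sqrt(210) /171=7.46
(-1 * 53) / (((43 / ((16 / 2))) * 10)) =-212 / 215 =-0.99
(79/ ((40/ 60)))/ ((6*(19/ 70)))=2765/ 38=72.76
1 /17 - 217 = -3688 /17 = -216.94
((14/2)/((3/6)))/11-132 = -1438/11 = -130.73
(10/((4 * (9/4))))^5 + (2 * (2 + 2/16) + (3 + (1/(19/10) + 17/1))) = 118789267/4487724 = 26.47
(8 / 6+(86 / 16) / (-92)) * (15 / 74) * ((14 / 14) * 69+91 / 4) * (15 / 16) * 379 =29366009625 / 3485696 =8424.72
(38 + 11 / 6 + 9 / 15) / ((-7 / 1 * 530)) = -1213 / 111300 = -0.01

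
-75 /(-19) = 75 /19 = 3.95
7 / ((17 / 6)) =42 / 17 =2.47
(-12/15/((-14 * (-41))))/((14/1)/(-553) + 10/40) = -0.01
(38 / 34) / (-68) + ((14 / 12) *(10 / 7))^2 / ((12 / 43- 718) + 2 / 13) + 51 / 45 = 1161234881 / 1043313120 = 1.11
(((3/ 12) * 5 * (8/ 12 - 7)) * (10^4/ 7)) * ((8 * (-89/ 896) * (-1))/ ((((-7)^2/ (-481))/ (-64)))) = -40668550000/ 7203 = -5646057.20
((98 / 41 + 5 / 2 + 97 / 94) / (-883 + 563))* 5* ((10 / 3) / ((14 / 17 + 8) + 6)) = -26945 / 1294944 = -0.02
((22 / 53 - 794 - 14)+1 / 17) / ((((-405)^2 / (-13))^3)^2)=-1170631506343 / 5848760189799978140209005615234375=-0.00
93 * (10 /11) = 930 /11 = 84.55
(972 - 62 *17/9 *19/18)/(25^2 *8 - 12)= 68719/404028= 0.17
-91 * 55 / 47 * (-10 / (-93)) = -11.45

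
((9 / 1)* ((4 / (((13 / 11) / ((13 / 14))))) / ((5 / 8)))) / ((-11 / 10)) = -288 / 7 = -41.14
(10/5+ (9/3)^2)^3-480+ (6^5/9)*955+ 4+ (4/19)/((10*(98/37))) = 3844913662/4655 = 825975.01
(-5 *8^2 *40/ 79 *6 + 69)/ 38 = -23.77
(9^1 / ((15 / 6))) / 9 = 2 / 5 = 0.40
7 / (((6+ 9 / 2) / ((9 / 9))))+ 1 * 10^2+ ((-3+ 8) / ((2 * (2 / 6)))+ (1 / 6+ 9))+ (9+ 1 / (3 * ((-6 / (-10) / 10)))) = 1187 / 9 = 131.89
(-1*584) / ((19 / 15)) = -8760 / 19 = -461.05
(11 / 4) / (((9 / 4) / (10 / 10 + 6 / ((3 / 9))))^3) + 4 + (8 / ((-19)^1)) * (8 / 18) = 22989308 / 13851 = 1659.76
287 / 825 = 0.35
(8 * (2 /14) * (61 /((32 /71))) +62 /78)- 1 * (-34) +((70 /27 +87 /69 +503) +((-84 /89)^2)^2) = 9886915379993063 /14182507124604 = 697.12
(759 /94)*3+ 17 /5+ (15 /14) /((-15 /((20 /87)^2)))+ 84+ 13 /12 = 5613060613 /49804020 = 112.70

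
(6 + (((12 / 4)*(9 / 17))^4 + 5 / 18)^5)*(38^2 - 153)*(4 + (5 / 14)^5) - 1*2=275982782227942296908022974035980720429217697 / 4130295569577312351717411793003871232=66819136.20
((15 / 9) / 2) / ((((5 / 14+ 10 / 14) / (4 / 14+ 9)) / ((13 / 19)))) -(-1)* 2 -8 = -181 / 171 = -1.06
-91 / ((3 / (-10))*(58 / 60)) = 9100 / 29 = 313.79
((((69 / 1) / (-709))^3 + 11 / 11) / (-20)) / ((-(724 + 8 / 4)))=8901808 / 129373500927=0.00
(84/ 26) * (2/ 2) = 42/ 13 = 3.23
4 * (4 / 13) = 1.23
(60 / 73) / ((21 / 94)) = 1880 / 511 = 3.68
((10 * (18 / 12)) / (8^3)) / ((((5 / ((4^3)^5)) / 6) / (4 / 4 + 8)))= 339738624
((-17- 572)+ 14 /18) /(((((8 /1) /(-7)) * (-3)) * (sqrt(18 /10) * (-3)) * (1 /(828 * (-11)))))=-388234.16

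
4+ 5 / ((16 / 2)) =37 / 8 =4.62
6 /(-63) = -2 /21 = -0.10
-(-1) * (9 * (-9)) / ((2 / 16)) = -648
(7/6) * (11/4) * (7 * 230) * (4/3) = 61985/9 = 6887.22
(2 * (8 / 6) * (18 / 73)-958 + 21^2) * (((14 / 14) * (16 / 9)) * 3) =-603088 / 219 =-2753.83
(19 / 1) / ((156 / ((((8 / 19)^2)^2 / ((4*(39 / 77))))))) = 19712 / 10432539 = 0.00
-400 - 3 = -403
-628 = -628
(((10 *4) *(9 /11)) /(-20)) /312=-3 /572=-0.01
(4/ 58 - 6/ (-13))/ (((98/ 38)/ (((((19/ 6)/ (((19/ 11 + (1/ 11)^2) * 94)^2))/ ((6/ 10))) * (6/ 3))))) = 26427005/ 323924830866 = 0.00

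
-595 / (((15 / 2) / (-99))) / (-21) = -374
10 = 10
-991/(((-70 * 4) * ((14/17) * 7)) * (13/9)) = 151623/356720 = 0.43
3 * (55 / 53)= 165 / 53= 3.11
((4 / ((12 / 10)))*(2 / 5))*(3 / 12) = 1 / 3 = 0.33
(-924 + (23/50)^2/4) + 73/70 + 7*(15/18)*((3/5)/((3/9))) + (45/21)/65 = -830257861/910000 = -912.37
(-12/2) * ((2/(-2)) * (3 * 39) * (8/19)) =5616/19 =295.58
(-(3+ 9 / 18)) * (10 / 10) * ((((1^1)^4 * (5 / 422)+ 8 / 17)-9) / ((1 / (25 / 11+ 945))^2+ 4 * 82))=1658640230500 / 18249149112061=0.09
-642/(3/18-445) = 1.44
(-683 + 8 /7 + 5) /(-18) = 2369 /63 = 37.60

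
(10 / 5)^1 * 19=38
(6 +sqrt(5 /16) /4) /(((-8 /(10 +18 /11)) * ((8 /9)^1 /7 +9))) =-6048 /6325 - 63 * sqrt(5) /6325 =-0.98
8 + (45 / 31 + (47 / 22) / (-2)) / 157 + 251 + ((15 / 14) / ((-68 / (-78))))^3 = 1506191787788745 / 5773974872512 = 260.86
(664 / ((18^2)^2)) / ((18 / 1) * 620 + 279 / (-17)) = 1411 / 2485844802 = 0.00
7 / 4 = 1.75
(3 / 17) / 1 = 3 / 17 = 0.18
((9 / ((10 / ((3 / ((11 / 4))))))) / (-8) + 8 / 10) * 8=298 / 55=5.42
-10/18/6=-5/54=-0.09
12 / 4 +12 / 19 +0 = 3.63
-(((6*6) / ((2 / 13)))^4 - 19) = -2998219517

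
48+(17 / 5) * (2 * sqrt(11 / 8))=17 * sqrt(22) / 10+48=55.97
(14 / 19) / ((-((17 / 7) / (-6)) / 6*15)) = 1176 / 1615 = 0.73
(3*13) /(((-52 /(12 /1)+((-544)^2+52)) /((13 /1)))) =1521 /887951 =0.00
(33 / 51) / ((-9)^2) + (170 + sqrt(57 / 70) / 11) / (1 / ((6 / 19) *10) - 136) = -13955849 / 11210157 - 6 *sqrt(3990) / 626857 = -1.25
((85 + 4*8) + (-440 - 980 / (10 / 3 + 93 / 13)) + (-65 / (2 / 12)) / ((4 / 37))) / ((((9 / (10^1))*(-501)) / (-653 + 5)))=-394990680 / 68303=-5782.92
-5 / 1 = -5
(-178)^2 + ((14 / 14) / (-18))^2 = 10265617 / 324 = 31684.00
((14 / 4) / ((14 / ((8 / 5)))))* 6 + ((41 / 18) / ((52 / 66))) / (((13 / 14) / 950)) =7503959 / 2535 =2960.14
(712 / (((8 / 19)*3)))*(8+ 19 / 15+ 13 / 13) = 260414 / 45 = 5786.98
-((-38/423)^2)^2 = -2085136/32015587041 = -0.00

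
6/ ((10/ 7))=4.20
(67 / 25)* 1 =67 / 25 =2.68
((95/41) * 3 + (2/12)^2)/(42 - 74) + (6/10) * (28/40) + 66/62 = 46357141/36604800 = 1.27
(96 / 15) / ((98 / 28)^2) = 128 / 245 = 0.52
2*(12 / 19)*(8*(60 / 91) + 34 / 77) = 137328 / 19019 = 7.22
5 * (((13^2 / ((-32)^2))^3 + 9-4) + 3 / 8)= 28880945565 / 1073741824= 26.90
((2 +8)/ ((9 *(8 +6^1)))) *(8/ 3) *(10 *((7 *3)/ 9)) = 400/ 81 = 4.94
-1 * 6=-6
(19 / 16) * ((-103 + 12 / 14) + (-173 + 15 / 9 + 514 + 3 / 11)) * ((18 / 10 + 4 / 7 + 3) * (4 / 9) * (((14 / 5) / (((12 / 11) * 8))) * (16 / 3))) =49672232 / 42525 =1168.07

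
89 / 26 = 3.42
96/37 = 2.59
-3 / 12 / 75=-1 / 300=-0.00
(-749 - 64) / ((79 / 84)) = -68292 / 79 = -864.46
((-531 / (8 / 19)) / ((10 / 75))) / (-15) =10089 / 16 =630.56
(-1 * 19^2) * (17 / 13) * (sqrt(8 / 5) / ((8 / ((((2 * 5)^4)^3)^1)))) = -306850000000000 * sqrt(10) / 13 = -74641915386359.02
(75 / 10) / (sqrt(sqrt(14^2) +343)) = 5 * sqrt(357) / 238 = 0.40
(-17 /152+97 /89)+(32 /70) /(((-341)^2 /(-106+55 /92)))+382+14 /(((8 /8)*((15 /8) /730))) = 22161514299140393 /3798914223720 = 5833.64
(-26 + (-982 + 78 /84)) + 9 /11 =-154963 /154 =-1006.25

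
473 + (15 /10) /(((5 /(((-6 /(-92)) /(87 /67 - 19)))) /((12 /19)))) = 1225735121 /2591410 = 473.00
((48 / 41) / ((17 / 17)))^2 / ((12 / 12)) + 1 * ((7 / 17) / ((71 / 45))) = 3310443 / 2028967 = 1.63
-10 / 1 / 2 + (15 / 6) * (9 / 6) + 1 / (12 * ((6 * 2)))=-179 / 144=-1.24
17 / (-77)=-17 / 77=-0.22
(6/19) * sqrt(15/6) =3 * sqrt(10)/19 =0.50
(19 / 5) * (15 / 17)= 57 / 17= 3.35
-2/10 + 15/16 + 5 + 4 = 779/80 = 9.74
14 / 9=1.56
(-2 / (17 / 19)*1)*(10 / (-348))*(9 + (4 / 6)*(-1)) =2375 / 4437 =0.54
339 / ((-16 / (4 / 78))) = -113 / 104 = -1.09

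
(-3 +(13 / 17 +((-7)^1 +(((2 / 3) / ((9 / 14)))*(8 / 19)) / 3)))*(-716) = 170275540 / 26163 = 6508.26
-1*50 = -50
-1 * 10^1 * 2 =-20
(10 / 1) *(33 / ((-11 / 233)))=-6990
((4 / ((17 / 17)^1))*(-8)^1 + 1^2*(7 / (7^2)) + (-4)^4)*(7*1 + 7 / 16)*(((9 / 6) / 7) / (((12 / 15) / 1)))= 400095 / 896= 446.53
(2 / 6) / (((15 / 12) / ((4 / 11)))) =16 / 165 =0.10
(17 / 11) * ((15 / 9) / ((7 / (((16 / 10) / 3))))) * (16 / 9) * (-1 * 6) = -4352 / 2079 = -2.09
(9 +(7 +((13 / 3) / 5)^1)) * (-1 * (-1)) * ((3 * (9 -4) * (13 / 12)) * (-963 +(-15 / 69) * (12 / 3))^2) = 70279432223 / 276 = 254635624.00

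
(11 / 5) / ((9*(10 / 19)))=209 / 450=0.46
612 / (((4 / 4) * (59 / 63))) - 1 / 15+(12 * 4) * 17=1469.42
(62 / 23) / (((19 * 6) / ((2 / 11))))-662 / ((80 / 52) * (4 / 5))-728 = -146040971 / 115368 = -1265.87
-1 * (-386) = 386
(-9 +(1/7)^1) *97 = -6014/7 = -859.14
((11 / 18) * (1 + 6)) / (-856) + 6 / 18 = 5059 / 15408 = 0.33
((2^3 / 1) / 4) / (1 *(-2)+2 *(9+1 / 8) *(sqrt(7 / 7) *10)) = 4 / 361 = 0.01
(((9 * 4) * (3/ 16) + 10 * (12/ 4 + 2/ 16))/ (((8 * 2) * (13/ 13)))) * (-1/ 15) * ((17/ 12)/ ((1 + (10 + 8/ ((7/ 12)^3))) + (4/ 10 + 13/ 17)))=-1883413/ 440554176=-0.00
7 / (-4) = -7 / 4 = -1.75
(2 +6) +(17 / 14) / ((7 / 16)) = 528 / 49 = 10.78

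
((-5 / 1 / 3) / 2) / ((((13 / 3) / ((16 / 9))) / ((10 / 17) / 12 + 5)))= -10300 / 5967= -1.73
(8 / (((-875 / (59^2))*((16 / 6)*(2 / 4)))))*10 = -238.70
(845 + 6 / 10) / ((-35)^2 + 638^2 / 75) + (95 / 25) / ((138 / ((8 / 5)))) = 147317344 / 860635275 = 0.17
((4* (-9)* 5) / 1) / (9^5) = -20 / 6561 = -0.00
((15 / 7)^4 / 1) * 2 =101250 / 2401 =42.17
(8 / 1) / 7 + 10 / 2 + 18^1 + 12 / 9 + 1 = 556 / 21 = 26.48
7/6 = 1.17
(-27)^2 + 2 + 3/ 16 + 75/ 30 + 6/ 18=35233/ 48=734.02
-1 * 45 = -45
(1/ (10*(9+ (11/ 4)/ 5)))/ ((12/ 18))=3/ 191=0.02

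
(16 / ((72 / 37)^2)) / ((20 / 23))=31487 / 6480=4.86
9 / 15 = 3 / 5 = 0.60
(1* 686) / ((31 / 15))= 10290 / 31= 331.94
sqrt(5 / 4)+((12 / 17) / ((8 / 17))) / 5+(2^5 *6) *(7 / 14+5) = sqrt(5) / 2+10563 / 10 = 1057.42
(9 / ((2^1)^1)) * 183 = 1647 / 2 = 823.50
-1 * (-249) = 249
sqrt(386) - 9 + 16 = 26.65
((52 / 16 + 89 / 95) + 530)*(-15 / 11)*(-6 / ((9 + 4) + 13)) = 1826919 / 10868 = 168.10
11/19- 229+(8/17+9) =-70721/323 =-218.95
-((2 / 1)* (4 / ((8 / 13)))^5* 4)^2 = -137858491849 / 16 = -8616155740.56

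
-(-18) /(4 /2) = 9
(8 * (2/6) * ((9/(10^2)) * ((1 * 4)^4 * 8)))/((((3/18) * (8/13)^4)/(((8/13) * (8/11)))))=2530944/275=9203.43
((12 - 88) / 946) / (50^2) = -19 / 591250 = -0.00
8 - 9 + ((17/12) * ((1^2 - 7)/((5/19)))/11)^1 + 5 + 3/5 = 183/110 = 1.66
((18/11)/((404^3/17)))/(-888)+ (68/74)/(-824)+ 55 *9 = 5473182643917499/11056959544576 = 495.00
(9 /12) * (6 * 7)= 63 /2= 31.50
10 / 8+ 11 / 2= 27 / 4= 6.75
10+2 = 12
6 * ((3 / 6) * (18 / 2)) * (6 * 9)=1458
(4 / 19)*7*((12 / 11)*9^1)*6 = 18144 / 209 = 86.81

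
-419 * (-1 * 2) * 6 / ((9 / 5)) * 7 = 58660 / 3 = 19553.33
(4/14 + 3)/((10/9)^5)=1358127/700000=1.94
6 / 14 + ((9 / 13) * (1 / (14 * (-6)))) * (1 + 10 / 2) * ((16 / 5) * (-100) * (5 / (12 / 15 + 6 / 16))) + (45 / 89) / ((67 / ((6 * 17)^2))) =3730680039 / 25503751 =146.28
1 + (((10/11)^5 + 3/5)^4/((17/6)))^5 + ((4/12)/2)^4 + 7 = 200660603826319189332522034628051702223057249271940102275509153027825584601776320149720635711065905402116879013361587587971276721/24183447425745015796230293256138392757311155775148534600583079718008114434952151254605562426402619399577653488795471191406250000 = 8.30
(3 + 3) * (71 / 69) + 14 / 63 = 1324 / 207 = 6.40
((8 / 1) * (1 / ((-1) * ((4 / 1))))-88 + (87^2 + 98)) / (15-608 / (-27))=204579 / 1013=201.95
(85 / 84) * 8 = 170 / 21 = 8.10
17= 17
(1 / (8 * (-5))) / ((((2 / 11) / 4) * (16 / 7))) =-77 / 320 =-0.24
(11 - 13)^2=4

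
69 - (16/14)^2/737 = 2491733/36113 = 69.00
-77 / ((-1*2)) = 77 / 2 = 38.50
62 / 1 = 62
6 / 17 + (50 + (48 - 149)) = -861 / 17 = -50.65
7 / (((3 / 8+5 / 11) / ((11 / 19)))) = 6776 / 1387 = 4.89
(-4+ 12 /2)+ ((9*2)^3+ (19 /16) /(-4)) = 373357 /64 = 5833.70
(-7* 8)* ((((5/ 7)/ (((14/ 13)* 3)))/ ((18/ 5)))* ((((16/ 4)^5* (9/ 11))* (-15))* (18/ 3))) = 19968000/ 77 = 259324.68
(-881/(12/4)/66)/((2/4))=-881/99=-8.90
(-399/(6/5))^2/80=88445/64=1381.95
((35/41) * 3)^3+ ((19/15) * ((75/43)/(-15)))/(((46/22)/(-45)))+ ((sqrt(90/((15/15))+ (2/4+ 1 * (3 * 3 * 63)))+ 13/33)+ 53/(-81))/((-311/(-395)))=370876504909300/18887999162769+ 395 * sqrt(2630)/622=52.20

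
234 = 234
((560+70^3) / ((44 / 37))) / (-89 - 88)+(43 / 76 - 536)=-106917317 / 49324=-2167.65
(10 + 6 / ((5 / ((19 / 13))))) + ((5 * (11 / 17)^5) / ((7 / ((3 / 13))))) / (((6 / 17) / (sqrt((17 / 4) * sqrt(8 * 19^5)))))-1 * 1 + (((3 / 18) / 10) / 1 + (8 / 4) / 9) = 15299845 * sqrt(17) * 19^(1 / 4) * 2^(3 / 4) / 30401644 + 25723 / 2340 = 18.28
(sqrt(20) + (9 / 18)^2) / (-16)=-sqrt(5) / 8 - 1 / 64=-0.30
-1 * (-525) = 525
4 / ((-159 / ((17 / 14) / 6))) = -0.01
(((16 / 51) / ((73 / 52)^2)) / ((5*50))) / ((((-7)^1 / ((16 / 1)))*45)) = -346112 / 10701298125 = -0.00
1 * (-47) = -47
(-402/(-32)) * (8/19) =201/38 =5.29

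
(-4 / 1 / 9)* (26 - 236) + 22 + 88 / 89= 31058 / 267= 116.32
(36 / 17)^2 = 1296 / 289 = 4.48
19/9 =2.11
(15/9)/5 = 1/3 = 0.33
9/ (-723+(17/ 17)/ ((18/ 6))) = -27/ 2168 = -0.01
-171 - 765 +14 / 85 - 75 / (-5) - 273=-101476 / 85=-1193.84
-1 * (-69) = 69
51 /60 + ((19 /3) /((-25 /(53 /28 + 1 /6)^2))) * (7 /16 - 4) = 13203409 /2822400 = 4.68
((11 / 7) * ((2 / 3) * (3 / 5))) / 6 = 0.10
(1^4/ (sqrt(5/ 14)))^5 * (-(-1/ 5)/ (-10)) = -98 * sqrt(70)/ 3125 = -0.26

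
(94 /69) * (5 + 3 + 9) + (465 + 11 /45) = 505498 /1035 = 488.40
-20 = -20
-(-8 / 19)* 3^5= 1944 / 19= 102.32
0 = 0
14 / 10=7 / 5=1.40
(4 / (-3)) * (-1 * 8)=32 / 3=10.67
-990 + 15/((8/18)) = -3825/4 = -956.25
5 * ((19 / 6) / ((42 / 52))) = 1235 / 63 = 19.60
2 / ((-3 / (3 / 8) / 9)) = -9 / 4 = -2.25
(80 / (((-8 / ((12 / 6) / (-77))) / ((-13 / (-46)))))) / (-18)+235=3745600 / 15939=235.00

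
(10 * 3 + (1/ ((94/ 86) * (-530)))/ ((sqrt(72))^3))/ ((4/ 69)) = 1035/ 2 - 989 * sqrt(2)/ 28696320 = 517.50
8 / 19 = 0.42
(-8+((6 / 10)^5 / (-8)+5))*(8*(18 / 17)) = -1354374 / 53125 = -25.49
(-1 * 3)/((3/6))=-6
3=3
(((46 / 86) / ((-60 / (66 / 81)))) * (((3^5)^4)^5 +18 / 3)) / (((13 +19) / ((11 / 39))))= -478098546732395844758157108045908000643321744581827 / 14489280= -32996708375598776803137020000000000000000000.00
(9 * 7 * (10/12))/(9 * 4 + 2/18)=189/130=1.45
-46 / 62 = -23 / 31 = -0.74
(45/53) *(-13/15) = -39/53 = -0.74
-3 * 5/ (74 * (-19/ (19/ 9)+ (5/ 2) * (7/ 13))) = 195/ 7363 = 0.03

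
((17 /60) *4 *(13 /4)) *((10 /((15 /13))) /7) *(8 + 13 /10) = 89063 /2100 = 42.41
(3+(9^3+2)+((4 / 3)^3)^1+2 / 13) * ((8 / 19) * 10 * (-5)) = -103408000 / 6669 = -15505.77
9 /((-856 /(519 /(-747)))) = 519 /71048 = 0.01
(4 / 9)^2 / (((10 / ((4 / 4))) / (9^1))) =8 / 45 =0.18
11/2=5.50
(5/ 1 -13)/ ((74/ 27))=-2.92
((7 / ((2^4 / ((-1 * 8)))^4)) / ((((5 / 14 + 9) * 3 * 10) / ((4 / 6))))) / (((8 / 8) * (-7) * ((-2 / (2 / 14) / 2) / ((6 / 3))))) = 1 / 23580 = 0.00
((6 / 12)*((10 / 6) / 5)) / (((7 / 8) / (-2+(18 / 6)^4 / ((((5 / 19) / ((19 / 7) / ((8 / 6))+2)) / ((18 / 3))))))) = 1043162 / 735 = 1419.27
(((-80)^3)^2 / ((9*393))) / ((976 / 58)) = 950272000000 / 215757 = 4404362.32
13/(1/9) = 117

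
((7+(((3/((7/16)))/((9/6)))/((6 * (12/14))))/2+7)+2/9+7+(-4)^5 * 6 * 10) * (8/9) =-1474040/27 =-54594.07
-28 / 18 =-14 / 9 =-1.56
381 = 381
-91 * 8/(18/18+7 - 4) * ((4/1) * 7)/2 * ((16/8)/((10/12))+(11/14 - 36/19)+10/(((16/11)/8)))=-13625794/95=-143429.41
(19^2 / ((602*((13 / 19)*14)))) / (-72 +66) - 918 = -603485371 / 657384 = -918.01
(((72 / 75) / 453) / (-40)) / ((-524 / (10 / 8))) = 1 / 7912400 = 0.00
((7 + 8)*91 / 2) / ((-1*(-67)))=1365 / 134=10.19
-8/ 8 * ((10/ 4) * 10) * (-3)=75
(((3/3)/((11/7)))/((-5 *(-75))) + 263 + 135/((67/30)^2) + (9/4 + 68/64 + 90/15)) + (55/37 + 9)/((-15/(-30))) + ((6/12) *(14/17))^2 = 1015435042188349/3168057882000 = 320.52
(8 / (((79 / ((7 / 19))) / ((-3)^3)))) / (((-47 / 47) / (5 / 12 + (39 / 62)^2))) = 1180368 / 1442461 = 0.82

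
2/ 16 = 1/ 8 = 0.12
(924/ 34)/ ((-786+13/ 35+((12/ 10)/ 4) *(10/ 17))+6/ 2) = -16170/ 465559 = -0.03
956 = 956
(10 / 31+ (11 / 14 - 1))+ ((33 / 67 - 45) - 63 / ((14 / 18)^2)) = -4319305 / 29078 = -148.54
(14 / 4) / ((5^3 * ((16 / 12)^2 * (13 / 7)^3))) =21609 / 8788000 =0.00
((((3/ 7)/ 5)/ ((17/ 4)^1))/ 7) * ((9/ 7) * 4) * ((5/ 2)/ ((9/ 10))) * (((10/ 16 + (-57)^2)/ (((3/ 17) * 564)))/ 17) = 129985/ 1644342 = 0.08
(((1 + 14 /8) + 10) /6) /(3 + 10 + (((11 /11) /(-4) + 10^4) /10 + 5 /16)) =170 /81063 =0.00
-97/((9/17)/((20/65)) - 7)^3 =30499904/46268279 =0.66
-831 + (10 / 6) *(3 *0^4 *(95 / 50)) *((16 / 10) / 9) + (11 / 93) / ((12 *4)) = -3709573 / 4464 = -831.00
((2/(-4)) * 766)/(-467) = 383/467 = 0.82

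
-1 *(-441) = 441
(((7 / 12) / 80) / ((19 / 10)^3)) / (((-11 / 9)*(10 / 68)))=-1785 / 301796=-0.01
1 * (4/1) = 4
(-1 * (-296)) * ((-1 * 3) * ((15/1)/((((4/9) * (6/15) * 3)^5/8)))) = -1264359375/512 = -2469451.90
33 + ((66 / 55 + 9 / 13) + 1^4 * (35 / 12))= 29491 / 780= 37.81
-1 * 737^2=-543169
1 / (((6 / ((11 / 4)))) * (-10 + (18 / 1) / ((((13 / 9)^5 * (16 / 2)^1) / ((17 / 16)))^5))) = -166688776325609182569263796116682440704 / 3636846001400945121172423722848784886749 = -0.05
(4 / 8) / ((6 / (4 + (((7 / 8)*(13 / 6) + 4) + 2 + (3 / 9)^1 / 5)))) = 319 / 320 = 1.00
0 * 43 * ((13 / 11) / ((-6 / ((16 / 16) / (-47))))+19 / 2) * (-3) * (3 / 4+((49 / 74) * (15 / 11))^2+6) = 0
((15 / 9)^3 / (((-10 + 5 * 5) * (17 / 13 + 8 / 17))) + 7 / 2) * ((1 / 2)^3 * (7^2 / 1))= 11460169 / 509328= 22.50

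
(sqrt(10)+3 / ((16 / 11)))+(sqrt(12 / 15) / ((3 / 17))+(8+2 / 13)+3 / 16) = sqrt(10)+34 * sqrt(5) / 15+541 / 52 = 18.63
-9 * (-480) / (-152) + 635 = 11525 / 19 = 606.58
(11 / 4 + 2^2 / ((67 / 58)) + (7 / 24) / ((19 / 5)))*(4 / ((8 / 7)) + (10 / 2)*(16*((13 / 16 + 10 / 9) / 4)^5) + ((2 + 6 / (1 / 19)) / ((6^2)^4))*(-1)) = 4231864351516211875 / 121068755953385472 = 34.95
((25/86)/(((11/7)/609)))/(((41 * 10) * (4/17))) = 362355/310288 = 1.17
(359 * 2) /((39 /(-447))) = -106982 /13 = -8229.38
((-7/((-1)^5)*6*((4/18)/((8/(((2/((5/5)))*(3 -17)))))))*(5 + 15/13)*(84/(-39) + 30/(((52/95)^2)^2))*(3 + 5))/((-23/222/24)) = 1056371566968480/8539739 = 123700685.35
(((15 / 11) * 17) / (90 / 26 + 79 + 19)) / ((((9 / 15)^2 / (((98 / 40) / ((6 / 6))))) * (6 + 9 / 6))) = 54145 / 261162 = 0.21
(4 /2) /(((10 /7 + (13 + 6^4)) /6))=84 /9173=0.01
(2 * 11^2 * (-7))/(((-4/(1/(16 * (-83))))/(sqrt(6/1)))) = -847 * sqrt(6)/2656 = -0.78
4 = 4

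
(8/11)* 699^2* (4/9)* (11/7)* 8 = 13897984/7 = 1985426.29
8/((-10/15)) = -12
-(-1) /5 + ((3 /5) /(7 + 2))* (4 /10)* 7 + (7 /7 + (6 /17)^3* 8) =640552 /368475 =1.74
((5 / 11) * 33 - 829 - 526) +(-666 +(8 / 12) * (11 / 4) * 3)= -4001 / 2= -2000.50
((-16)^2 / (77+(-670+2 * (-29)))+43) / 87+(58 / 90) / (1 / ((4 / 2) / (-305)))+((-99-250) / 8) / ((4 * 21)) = -4453573 / 131613600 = -0.03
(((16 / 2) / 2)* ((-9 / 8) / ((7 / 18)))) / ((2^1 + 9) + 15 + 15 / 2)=-162 / 469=-0.35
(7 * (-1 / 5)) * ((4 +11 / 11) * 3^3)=-189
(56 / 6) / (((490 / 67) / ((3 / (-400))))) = -67 / 7000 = -0.01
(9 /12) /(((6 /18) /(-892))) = -2007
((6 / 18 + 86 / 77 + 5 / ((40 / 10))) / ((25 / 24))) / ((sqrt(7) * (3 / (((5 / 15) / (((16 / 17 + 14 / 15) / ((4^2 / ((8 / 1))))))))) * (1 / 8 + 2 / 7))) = 135728 * sqrt(7) / 1269807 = 0.28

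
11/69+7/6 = 1.33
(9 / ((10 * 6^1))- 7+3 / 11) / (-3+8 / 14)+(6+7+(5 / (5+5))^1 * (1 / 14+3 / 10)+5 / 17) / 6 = 6486 / 1309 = 4.95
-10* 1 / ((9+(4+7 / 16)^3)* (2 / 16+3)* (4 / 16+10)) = -262144 / 80928875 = -0.00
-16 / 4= -4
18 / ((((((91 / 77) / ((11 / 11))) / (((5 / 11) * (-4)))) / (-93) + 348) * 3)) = 11160 / 647293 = 0.02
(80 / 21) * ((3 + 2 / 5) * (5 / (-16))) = -85 / 21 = -4.05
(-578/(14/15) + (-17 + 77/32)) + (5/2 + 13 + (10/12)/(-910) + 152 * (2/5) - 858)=-61832551/43680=-1415.58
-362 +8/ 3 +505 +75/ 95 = 8348/ 57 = 146.46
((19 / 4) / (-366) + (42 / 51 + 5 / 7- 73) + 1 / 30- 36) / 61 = -93590429 / 53135880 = -1.76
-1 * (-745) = 745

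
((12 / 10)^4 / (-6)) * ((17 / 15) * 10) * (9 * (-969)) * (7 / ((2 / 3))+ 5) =330909624 / 625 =529455.40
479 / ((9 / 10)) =4790 / 9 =532.22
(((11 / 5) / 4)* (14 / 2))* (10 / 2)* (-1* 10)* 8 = -1540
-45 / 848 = -0.05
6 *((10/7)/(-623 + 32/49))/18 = -14/18297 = -0.00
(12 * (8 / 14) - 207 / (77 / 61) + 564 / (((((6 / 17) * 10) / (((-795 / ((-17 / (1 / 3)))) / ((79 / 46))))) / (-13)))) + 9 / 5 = -578227288 / 30415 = -19011.25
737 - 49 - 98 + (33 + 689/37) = 23740/37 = 641.62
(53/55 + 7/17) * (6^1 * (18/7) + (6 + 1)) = 201902/6545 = 30.85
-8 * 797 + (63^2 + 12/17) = -40907/17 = -2406.29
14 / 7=2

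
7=7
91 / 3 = 30.33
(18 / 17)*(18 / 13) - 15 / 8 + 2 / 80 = -1697 / 4420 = -0.38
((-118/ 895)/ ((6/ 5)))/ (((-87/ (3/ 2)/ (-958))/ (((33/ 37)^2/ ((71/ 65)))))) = -666818295/ 504560009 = -1.32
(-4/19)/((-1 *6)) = 2/57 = 0.04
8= 8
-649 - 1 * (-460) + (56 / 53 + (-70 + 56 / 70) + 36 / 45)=-67931 / 265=-256.34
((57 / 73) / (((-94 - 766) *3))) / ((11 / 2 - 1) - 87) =0.00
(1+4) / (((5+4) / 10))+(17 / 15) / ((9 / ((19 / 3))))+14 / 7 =3383 / 405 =8.35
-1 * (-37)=37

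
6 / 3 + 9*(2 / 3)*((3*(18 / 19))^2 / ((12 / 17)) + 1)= 27674 / 361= 76.66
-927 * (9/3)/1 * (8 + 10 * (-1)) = 5562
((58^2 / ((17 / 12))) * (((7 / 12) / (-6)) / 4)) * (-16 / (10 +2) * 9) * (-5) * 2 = -117740 / 17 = -6925.88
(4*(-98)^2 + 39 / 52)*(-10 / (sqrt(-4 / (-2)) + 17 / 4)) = -26123390 / 257 + 6146680*sqrt(2) / 257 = -67823.63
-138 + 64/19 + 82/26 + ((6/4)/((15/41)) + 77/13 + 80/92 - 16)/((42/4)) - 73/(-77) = -859669319/6561555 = -131.02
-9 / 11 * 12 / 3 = -36 / 11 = -3.27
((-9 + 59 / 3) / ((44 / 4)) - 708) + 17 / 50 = -1166039 / 1650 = -706.69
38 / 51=0.75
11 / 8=1.38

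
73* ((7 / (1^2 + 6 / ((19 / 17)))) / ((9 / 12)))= 38836 / 363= 106.99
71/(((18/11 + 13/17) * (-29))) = -13277/13021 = -1.02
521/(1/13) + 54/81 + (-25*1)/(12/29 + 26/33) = 931895/138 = 6752.86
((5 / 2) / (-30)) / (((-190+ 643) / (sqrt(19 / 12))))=-sqrt(57) / 32616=-0.00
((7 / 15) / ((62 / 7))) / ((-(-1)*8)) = 49 / 7440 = 0.01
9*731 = 6579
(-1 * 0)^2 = 0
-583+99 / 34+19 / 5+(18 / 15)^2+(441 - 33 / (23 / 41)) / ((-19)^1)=-220998877 / 371450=-594.96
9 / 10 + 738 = 7389 / 10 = 738.90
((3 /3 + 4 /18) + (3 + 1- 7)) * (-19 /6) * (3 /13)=152 /117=1.30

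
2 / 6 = 1 / 3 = 0.33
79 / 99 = 0.80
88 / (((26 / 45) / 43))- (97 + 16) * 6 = 76326 / 13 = 5871.23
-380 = -380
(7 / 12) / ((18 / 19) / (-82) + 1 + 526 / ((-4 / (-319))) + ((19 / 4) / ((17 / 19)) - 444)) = 92701 / 6596729859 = 0.00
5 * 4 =20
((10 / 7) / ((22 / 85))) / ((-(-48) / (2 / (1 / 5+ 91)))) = 2125 / 842688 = 0.00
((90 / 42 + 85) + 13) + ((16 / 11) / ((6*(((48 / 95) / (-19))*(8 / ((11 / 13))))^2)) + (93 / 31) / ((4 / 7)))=7145159381 / 65415168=109.23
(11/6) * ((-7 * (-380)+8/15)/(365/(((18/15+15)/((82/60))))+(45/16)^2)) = 1517142528/12037975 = 126.03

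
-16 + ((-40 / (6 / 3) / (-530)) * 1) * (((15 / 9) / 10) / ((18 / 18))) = -2543 / 159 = -15.99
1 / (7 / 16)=16 / 7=2.29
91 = 91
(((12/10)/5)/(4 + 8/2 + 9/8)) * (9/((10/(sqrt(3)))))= 216 * sqrt(3)/9125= 0.04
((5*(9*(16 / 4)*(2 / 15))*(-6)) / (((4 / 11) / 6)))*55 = -130680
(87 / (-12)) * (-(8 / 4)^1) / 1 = 14.50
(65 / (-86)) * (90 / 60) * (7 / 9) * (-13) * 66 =65065 / 86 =756.57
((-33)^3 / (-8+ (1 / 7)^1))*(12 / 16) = 68607 / 20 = 3430.35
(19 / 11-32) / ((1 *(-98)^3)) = 333 / 10353112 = 0.00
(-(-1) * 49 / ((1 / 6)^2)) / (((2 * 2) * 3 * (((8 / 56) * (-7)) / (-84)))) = 12348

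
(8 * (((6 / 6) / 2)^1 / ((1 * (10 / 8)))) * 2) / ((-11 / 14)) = -448 / 55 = -8.15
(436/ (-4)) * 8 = -872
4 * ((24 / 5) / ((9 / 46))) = 1472 / 15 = 98.13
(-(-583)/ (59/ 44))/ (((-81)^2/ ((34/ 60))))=218042/ 5806485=0.04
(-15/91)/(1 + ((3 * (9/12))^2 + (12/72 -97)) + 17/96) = 0.00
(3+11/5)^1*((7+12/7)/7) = 1586/245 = 6.47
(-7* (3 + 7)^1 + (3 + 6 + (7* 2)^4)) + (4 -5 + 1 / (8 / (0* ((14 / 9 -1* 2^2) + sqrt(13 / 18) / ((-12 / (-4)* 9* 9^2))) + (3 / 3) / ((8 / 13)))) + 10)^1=2455309 / 64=38364.20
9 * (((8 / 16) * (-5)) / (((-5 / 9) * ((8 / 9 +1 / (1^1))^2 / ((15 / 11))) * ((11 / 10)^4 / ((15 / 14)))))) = 11.33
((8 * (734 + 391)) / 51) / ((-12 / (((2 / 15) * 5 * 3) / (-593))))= 500 / 10081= 0.05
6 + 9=15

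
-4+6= 2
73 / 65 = 1.12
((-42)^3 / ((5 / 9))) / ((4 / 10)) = -333396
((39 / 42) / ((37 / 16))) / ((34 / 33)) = 1716 / 4403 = 0.39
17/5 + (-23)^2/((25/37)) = 19658/25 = 786.32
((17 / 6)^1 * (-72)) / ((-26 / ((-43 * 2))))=-8772 / 13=-674.77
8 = 8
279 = 279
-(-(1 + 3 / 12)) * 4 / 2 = 5 / 2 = 2.50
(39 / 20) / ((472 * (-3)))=-13 / 9440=-0.00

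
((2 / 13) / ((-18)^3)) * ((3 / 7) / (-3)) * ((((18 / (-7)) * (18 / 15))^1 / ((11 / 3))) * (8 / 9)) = -0.00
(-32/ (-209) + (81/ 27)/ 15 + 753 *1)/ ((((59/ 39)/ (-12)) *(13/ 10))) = -56682288/ 12331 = -4596.73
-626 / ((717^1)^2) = -626 / 514089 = -0.00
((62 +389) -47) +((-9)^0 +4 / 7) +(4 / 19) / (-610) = 16451991 / 40565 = 405.57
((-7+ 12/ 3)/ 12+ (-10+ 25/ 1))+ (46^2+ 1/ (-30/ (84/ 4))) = 2130.05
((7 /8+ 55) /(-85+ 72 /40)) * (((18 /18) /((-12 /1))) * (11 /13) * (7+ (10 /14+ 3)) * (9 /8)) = 5531625 /9691136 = 0.57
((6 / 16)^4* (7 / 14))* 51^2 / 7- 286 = -16189703 / 57344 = -282.33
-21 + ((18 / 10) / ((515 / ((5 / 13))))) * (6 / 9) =-140589 / 6695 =-21.00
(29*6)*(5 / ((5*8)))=87 / 4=21.75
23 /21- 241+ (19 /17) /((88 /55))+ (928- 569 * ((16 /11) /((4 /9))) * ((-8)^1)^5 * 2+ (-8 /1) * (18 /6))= 3834027880105 /31416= 122040612.43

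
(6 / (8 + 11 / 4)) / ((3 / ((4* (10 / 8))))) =40 / 43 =0.93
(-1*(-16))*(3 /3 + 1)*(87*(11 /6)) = 5104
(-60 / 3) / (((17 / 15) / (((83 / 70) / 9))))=-830 / 357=-2.32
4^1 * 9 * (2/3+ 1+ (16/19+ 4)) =4452/19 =234.32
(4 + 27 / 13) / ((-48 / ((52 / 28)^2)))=-1027 / 2352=-0.44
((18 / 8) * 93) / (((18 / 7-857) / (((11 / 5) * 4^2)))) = -257796 / 29905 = -8.62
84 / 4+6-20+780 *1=787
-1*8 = -8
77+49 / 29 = 2282 / 29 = 78.69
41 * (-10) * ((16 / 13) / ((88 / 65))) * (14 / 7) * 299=-2451800 / 11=-222890.91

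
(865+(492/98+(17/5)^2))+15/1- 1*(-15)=1116686/1225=911.58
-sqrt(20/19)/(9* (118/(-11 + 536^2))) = -287285* sqrt(95)/10089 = -277.54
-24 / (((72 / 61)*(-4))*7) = 61 / 84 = 0.73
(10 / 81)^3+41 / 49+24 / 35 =198472493 / 130203045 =1.52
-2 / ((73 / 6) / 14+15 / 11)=-0.90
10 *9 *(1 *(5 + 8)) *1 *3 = 3510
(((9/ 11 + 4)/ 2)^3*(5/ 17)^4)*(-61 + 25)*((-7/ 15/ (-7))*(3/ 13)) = -167486625/ 2890327726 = -0.06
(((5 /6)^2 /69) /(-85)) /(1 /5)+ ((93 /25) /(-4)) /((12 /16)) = -1309693 /1055700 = -1.24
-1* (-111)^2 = -12321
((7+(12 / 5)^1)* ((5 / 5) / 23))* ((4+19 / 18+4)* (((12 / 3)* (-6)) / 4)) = -7661 / 345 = -22.21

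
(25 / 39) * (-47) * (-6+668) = -777850 / 39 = -19944.87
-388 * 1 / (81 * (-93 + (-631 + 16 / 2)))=97 / 14499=0.01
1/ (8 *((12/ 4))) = 1/ 24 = 0.04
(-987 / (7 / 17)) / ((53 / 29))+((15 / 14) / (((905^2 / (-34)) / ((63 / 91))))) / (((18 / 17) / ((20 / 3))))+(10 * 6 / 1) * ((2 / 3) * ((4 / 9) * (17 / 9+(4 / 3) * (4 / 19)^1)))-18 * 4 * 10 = -484640160702143 / 243171700317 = -1993.00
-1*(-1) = 1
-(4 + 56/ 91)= -60/ 13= -4.62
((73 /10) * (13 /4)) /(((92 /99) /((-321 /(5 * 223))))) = -30158271 /4103200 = -7.35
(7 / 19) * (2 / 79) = 0.01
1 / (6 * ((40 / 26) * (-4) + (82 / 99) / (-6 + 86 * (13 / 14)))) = -221793 / 8174356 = -0.03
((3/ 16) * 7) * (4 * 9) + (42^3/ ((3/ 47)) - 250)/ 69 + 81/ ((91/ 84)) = 60781829/ 3588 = 16940.31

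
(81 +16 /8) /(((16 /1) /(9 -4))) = 415 /16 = 25.94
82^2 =6724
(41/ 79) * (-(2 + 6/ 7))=-820/ 553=-1.48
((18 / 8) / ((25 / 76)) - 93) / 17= -2154 / 425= -5.07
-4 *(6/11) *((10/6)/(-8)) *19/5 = 19/11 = 1.73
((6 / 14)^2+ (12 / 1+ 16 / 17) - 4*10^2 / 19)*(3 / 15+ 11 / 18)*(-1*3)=9159529 / 474810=19.29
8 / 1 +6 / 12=17 / 2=8.50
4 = 4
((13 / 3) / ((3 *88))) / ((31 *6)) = 13 / 147312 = 0.00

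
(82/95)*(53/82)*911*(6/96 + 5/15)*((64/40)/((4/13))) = 627679/600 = 1046.13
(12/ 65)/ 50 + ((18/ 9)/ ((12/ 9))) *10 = 24381/ 1625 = 15.00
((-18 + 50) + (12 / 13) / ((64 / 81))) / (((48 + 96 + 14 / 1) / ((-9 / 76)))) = -62091 / 2497664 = -0.02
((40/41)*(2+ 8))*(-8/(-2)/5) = 320/41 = 7.80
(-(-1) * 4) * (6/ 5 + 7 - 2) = 124/ 5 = 24.80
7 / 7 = 1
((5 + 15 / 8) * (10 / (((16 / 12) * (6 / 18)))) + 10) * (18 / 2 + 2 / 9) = 218705 / 144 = 1518.78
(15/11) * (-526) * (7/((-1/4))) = 220920/11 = 20083.64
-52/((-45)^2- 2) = -52/2023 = -0.03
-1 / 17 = -0.06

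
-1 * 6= -6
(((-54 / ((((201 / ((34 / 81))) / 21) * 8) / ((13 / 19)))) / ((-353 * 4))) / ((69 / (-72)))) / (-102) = 91 / 62012922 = 0.00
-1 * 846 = -846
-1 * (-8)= 8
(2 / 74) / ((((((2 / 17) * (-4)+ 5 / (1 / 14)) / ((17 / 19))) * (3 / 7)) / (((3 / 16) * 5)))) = 10115 / 13295136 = 0.00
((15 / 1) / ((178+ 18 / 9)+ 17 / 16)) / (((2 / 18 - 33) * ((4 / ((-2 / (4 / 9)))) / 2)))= 1215 / 214378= 0.01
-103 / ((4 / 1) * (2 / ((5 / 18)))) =-515 / 144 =-3.58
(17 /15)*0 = 0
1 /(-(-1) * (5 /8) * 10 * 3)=4 /75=0.05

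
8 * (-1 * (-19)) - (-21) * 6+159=437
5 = 5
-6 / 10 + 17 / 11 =0.95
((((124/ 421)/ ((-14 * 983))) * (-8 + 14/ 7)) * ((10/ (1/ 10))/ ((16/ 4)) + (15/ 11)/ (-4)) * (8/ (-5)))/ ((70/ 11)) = -11532/ 14484505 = -0.00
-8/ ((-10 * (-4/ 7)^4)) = 2401/ 320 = 7.50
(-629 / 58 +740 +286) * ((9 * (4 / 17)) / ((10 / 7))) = 3709377 / 2465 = 1504.82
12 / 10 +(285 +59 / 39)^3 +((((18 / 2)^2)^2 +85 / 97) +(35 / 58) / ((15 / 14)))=19628491265878997 / 834321735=23526285.42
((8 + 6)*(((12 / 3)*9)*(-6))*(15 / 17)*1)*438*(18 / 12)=-1753030.59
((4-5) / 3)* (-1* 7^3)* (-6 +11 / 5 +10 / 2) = 686 / 5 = 137.20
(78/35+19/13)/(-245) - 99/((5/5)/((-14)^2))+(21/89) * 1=-192510228556/9921275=-19403.78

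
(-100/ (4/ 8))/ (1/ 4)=-800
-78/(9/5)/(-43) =130/129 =1.01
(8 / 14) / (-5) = -4 / 35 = -0.11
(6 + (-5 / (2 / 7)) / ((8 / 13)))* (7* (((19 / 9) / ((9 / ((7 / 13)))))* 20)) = -1671145 / 4212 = -396.76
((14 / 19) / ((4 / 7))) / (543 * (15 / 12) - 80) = 98 / 45505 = 0.00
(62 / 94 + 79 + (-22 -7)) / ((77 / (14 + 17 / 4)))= 173813 / 14476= 12.01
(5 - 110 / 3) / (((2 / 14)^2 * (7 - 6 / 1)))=-4655 / 3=-1551.67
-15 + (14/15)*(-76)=-1289/15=-85.93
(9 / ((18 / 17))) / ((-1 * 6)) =-17 / 12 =-1.42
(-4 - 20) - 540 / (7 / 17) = -9348 / 7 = -1335.43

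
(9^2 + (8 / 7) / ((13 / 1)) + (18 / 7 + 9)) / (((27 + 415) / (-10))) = -2480 / 1183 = -2.10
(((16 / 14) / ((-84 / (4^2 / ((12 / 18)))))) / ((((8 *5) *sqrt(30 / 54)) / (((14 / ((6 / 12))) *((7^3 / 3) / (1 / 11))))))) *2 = -8624 *sqrt(5) / 25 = -771.35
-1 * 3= -3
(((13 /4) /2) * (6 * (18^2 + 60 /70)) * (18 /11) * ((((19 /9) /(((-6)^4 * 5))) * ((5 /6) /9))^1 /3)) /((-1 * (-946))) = 93613 /1699258176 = 0.00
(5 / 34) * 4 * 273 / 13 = 210 / 17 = 12.35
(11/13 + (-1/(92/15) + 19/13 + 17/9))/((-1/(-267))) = 3864113/3588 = 1076.95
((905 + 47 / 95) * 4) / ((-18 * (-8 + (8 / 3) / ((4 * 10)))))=57348 / 2261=25.36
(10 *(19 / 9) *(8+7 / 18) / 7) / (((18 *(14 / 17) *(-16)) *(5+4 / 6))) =-14345 / 762048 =-0.02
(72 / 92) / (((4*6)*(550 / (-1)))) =-3 / 50600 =-0.00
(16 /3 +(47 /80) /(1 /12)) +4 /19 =14357 /1140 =12.59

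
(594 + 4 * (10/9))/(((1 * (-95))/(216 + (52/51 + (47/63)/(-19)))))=-23780983538/17398395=-1366.85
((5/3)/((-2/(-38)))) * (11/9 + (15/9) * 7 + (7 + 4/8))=34865/54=645.65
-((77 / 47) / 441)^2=-121 / 8767521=-0.00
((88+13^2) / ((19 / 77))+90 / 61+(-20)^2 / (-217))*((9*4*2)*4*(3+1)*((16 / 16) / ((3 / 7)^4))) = 3832152781184 / 107787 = 35553014.57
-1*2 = -2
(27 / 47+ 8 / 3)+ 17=2854 / 141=20.24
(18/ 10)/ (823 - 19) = 3/ 1340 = 0.00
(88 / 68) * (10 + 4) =308 / 17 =18.12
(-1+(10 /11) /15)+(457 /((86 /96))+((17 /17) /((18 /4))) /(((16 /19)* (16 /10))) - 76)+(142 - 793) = -59294201 /272448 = -217.63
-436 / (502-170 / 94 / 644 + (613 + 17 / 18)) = -118771632 / 303995893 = -0.39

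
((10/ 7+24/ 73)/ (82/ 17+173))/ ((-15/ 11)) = -167926/ 23171295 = -0.01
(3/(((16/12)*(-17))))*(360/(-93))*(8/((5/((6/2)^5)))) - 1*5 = 102341/527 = 194.20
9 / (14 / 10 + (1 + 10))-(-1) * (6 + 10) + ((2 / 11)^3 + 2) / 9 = 4195921 / 247566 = 16.95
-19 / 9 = -2.11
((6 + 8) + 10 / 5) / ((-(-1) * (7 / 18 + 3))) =288 / 61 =4.72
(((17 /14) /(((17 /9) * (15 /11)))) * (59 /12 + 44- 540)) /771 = -64823 /215880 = -0.30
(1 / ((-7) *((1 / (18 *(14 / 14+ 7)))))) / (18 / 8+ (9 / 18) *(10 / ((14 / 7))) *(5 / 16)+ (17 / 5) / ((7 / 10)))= -2.61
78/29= 2.69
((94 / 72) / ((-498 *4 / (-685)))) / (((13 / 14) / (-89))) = -20057485 / 466128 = -43.03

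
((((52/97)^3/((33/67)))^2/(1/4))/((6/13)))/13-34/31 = -87022347823038310/84360905743194333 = -1.03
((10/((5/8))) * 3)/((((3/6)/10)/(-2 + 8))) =5760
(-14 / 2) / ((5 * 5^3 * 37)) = -7 / 23125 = -0.00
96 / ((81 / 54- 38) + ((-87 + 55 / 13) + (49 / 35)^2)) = -20800 / 25417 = -0.82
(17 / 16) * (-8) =-17 / 2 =-8.50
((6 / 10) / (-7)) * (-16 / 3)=16 / 35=0.46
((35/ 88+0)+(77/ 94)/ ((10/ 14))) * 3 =95823/ 20680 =4.63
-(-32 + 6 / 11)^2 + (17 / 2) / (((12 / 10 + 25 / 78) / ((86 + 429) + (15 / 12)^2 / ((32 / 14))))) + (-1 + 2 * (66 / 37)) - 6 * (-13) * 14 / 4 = 1474123915817 / 679644416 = 2168.96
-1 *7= -7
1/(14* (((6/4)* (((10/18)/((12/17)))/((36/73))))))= 1296/43435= 0.03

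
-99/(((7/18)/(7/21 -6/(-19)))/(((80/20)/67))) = -87912/8911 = -9.87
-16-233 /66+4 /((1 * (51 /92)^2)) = -372731 /57222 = -6.51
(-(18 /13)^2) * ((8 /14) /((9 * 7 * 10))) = -72 /41405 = -0.00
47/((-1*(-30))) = 1.57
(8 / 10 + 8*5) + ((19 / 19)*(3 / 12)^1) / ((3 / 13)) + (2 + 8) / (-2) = 2213 / 60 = 36.88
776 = 776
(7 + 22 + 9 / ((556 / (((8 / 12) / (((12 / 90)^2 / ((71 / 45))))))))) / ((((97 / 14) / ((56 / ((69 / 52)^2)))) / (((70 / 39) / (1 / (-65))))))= -3089687473600 / 192577689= -16043.85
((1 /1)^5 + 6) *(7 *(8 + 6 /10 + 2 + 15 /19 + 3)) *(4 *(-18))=-4822776 /95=-50766.06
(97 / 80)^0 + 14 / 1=15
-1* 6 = -6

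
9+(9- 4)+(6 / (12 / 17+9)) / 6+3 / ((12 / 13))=11453 / 660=17.35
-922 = -922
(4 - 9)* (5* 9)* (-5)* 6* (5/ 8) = 16875/ 4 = 4218.75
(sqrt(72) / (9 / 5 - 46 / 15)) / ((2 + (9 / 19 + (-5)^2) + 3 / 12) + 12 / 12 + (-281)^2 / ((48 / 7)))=-4320 * sqrt(2) / 10528009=-0.00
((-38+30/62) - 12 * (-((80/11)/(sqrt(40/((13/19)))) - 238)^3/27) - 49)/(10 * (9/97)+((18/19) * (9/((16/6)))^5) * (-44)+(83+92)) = 1527039566835539968/4606904628819999 - 2483522604630016 * sqrt(2470)/31059453787850961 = 327.49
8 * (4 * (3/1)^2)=288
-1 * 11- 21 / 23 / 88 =-22285 / 2024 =-11.01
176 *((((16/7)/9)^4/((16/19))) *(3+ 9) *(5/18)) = 136970240/47258883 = 2.90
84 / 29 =2.90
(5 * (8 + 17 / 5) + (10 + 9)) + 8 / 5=388 / 5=77.60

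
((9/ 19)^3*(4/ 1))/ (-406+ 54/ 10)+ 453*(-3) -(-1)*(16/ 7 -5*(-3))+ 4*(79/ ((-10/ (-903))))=13075800058066/ 480850195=27193.08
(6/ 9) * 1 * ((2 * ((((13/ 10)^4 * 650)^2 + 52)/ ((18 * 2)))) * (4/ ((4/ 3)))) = 137860571849/ 360000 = 382946.03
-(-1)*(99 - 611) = -512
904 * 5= 4520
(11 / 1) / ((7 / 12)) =18.86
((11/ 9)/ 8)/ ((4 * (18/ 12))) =11/ 432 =0.03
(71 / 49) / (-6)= -71 / 294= -0.24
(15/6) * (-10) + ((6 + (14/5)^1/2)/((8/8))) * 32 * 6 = 6979/5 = 1395.80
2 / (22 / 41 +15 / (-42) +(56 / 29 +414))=33292 / 6926575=0.00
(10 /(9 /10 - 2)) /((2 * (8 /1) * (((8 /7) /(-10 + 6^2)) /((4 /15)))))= -455 /132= -3.45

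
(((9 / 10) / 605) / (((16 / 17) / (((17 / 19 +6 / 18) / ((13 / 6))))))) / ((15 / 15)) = 1071 / 1195480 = 0.00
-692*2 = -1384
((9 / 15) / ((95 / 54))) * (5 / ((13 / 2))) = 324 / 1235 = 0.26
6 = 6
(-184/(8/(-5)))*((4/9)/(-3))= -460/27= -17.04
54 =54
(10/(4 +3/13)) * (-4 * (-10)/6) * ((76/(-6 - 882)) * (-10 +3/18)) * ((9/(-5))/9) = -29146/10989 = -2.65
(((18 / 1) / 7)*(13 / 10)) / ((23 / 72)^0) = 117 / 35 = 3.34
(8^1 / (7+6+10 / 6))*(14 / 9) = 28 / 33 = 0.85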